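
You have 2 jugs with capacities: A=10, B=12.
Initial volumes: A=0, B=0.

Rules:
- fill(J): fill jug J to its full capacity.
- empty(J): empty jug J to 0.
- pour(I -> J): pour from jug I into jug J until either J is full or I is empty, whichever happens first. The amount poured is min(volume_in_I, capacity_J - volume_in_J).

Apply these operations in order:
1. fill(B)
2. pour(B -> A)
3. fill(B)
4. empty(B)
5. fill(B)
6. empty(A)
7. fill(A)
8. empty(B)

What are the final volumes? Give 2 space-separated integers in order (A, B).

Answer: 10 0

Derivation:
Step 1: fill(B) -> (A=0 B=12)
Step 2: pour(B -> A) -> (A=10 B=2)
Step 3: fill(B) -> (A=10 B=12)
Step 4: empty(B) -> (A=10 B=0)
Step 5: fill(B) -> (A=10 B=12)
Step 6: empty(A) -> (A=0 B=12)
Step 7: fill(A) -> (A=10 B=12)
Step 8: empty(B) -> (A=10 B=0)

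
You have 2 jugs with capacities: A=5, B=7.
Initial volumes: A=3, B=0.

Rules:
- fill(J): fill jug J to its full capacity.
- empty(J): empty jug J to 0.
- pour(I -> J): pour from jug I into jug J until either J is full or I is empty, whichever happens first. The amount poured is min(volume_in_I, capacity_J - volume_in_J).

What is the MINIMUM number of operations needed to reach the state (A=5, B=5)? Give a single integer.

BFS from (A=3, B=0). One shortest path:
  1. fill(B) -> (A=3 B=7)
  2. pour(B -> A) -> (A=5 B=5)
Reached target in 2 moves.

Answer: 2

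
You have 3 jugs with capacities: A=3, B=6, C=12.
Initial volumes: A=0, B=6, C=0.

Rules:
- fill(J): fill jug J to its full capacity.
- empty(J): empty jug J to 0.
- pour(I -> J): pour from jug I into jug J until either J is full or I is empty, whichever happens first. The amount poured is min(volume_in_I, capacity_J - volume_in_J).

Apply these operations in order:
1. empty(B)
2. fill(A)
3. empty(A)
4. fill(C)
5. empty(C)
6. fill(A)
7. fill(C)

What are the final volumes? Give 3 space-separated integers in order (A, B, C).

Answer: 3 0 12

Derivation:
Step 1: empty(B) -> (A=0 B=0 C=0)
Step 2: fill(A) -> (A=3 B=0 C=0)
Step 3: empty(A) -> (A=0 B=0 C=0)
Step 4: fill(C) -> (A=0 B=0 C=12)
Step 5: empty(C) -> (A=0 B=0 C=0)
Step 6: fill(A) -> (A=3 B=0 C=0)
Step 7: fill(C) -> (A=3 B=0 C=12)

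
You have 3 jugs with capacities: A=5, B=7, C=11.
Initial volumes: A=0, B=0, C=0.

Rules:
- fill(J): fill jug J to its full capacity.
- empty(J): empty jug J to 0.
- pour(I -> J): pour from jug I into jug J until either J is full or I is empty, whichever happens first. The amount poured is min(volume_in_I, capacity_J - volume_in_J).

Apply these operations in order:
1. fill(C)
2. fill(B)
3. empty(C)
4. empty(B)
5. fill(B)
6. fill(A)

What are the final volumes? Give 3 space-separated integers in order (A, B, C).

Answer: 5 7 0

Derivation:
Step 1: fill(C) -> (A=0 B=0 C=11)
Step 2: fill(B) -> (A=0 B=7 C=11)
Step 3: empty(C) -> (A=0 B=7 C=0)
Step 4: empty(B) -> (A=0 B=0 C=0)
Step 5: fill(B) -> (A=0 B=7 C=0)
Step 6: fill(A) -> (A=5 B=7 C=0)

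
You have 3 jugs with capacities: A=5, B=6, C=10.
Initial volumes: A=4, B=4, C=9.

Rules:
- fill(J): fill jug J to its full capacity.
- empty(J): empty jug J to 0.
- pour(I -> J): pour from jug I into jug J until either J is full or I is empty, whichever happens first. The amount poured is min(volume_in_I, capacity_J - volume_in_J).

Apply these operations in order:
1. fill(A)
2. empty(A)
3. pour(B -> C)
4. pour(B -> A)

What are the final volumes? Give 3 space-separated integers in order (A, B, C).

Step 1: fill(A) -> (A=5 B=4 C=9)
Step 2: empty(A) -> (A=0 B=4 C=9)
Step 3: pour(B -> C) -> (A=0 B=3 C=10)
Step 4: pour(B -> A) -> (A=3 B=0 C=10)

Answer: 3 0 10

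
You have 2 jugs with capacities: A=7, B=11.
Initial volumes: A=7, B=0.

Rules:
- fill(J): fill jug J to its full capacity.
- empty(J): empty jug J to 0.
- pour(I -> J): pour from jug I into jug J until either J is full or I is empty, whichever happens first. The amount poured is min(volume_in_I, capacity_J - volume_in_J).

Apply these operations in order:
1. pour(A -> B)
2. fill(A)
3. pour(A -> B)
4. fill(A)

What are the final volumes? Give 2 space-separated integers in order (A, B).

Step 1: pour(A -> B) -> (A=0 B=7)
Step 2: fill(A) -> (A=7 B=7)
Step 3: pour(A -> B) -> (A=3 B=11)
Step 4: fill(A) -> (A=7 B=11)

Answer: 7 11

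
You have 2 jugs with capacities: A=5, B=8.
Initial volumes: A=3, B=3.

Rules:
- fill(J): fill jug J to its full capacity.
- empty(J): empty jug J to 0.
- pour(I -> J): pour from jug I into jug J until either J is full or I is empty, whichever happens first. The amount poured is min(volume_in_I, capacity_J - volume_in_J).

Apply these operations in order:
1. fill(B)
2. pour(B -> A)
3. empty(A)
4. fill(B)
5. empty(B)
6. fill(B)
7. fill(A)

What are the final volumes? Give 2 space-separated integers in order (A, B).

Step 1: fill(B) -> (A=3 B=8)
Step 2: pour(B -> A) -> (A=5 B=6)
Step 3: empty(A) -> (A=0 B=6)
Step 4: fill(B) -> (A=0 B=8)
Step 5: empty(B) -> (A=0 B=0)
Step 6: fill(B) -> (A=0 B=8)
Step 7: fill(A) -> (A=5 B=8)

Answer: 5 8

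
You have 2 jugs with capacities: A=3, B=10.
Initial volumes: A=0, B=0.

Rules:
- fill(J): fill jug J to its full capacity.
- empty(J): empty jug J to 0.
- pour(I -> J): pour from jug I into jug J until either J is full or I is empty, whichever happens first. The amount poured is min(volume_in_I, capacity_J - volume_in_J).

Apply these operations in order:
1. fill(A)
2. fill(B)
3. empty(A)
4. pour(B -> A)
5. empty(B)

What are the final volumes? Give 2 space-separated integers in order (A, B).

Answer: 3 0

Derivation:
Step 1: fill(A) -> (A=3 B=0)
Step 2: fill(B) -> (A=3 B=10)
Step 3: empty(A) -> (A=0 B=10)
Step 4: pour(B -> A) -> (A=3 B=7)
Step 5: empty(B) -> (A=3 B=0)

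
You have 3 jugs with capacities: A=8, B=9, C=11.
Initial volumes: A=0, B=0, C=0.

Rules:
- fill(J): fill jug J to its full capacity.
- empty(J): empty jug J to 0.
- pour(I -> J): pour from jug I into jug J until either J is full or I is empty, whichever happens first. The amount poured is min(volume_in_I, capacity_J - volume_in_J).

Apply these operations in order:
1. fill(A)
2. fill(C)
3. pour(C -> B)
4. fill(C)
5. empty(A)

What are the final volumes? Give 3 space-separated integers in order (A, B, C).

Answer: 0 9 11

Derivation:
Step 1: fill(A) -> (A=8 B=0 C=0)
Step 2: fill(C) -> (A=8 B=0 C=11)
Step 3: pour(C -> B) -> (A=8 B=9 C=2)
Step 4: fill(C) -> (A=8 B=9 C=11)
Step 5: empty(A) -> (A=0 B=9 C=11)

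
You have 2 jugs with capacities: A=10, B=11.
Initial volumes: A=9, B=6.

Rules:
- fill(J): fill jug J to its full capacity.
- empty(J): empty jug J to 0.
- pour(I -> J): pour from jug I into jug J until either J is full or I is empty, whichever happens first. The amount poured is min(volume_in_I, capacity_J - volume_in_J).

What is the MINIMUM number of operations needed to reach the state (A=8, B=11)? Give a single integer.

Answer: 4

Derivation:
BFS from (A=9, B=6). One shortest path:
  1. empty(B) -> (A=9 B=0)
  2. pour(A -> B) -> (A=0 B=9)
  3. fill(A) -> (A=10 B=9)
  4. pour(A -> B) -> (A=8 B=11)
Reached target in 4 moves.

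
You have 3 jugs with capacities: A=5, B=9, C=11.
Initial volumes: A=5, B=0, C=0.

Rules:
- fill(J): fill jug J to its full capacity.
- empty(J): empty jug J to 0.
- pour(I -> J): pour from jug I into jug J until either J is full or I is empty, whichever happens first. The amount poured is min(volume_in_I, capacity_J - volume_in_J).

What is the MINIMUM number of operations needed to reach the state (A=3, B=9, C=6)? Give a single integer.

Answer: 7

Derivation:
BFS from (A=5, B=0, C=0). One shortest path:
  1. empty(A) -> (A=0 B=0 C=0)
  2. fill(B) -> (A=0 B=9 C=0)
  3. pour(B -> C) -> (A=0 B=0 C=9)
  4. fill(B) -> (A=0 B=9 C=9)
  5. pour(B -> A) -> (A=5 B=4 C=9)
  6. pour(A -> C) -> (A=3 B=4 C=11)
  7. pour(C -> B) -> (A=3 B=9 C=6)
Reached target in 7 moves.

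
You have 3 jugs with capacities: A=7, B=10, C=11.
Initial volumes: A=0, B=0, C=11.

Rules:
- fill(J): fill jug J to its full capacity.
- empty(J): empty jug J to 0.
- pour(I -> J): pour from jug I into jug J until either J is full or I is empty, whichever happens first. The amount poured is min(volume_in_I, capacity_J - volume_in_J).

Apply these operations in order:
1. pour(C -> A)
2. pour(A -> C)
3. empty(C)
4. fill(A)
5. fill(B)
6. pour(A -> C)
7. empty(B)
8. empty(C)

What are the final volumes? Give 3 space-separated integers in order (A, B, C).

Answer: 0 0 0

Derivation:
Step 1: pour(C -> A) -> (A=7 B=0 C=4)
Step 2: pour(A -> C) -> (A=0 B=0 C=11)
Step 3: empty(C) -> (A=0 B=0 C=0)
Step 4: fill(A) -> (A=7 B=0 C=0)
Step 5: fill(B) -> (A=7 B=10 C=0)
Step 6: pour(A -> C) -> (A=0 B=10 C=7)
Step 7: empty(B) -> (A=0 B=0 C=7)
Step 8: empty(C) -> (A=0 B=0 C=0)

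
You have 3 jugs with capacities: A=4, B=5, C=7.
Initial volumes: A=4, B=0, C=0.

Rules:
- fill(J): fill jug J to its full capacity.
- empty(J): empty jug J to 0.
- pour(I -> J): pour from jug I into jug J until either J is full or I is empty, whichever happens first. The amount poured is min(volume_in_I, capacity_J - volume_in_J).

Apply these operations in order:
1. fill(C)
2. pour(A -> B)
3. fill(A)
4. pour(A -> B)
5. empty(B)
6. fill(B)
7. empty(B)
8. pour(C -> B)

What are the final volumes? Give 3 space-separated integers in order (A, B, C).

Answer: 3 5 2

Derivation:
Step 1: fill(C) -> (A=4 B=0 C=7)
Step 2: pour(A -> B) -> (A=0 B=4 C=7)
Step 3: fill(A) -> (A=4 B=4 C=7)
Step 4: pour(A -> B) -> (A=3 B=5 C=7)
Step 5: empty(B) -> (A=3 B=0 C=7)
Step 6: fill(B) -> (A=3 B=5 C=7)
Step 7: empty(B) -> (A=3 B=0 C=7)
Step 8: pour(C -> B) -> (A=3 B=5 C=2)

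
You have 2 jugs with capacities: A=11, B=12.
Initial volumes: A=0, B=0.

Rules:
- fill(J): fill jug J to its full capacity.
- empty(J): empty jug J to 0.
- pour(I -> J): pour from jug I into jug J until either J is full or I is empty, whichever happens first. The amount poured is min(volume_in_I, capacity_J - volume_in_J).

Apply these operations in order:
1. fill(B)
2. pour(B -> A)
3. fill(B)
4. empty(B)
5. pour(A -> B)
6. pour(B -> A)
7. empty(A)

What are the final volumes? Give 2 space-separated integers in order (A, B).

Step 1: fill(B) -> (A=0 B=12)
Step 2: pour(B -> A) -> (A=11 B=1)
Step 3: fill(B) -> (A=11 B=12)
Step 4: empty(B) -> (A=11 B=0)
Step 5: pour(A -> B) -> (A=0 B=11)
Step 6: pour(B -> A) -> (A=11 B=0)
Step 7: empty(A) -> (A=0 B=0)

Answer: 0 0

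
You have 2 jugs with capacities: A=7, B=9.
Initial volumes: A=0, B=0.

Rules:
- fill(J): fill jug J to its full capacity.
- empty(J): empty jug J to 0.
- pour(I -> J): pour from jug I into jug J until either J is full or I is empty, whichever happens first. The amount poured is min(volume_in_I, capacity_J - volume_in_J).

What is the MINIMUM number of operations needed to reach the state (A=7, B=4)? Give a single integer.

Answer: 6

Derivation:
BFS from (A=0, B=0). One shortest path:
  1. fill(B) -> (A=0 B=9)
  2. pour(B -> A) -> (A=7 B=2)
  3. empty(A) -> (A=0 B=2)
  4. pour(B -> A) -> (A=2 B=0)
  5. fill(B) -> (A=2 B=9)
  6. pour(B -> A) -> (A=7 B=4)
Reached target in 6 moves.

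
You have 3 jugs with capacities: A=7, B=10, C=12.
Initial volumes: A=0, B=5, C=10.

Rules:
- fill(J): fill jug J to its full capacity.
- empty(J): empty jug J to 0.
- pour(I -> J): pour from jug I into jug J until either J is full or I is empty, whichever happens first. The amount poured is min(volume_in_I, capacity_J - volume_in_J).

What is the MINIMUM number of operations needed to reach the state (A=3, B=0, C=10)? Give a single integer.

Answer: 4

Derivation:
BFS from (A=0, B=5, C=10). One shortest path:
  1. fill(B) -> (A=0 B=10 C=10)
  2. pour(B -> A) -> (A=7 B=3 C=10)
  3. empty(A) -> (A=0 B=3 C=10)
  4. pour(B -> A) -> (A=3 B=0 C=10)
Reached target in 4 moves.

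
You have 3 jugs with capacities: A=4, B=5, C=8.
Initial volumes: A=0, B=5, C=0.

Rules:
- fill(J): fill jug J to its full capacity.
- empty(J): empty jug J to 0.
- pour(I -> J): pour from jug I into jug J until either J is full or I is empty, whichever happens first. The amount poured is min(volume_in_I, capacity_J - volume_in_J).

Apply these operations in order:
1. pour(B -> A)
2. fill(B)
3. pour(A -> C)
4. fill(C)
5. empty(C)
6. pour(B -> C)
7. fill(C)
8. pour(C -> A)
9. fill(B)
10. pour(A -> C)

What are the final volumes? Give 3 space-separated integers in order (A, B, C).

Answer: 0 5 8

Derivation:
Step 1: pour(B -> A) -> (A=4 B=1 C=0)
Step 2: fill(B) -> (A=4 B=5 C=0)
Step 3: pour(A -> C) -> (A=0 B=5 C=4)
Step 4: fill(C) -> (A=0 B=5 C=8)
Step 5: empty(C) -> (A=0 B=5 C=0)
Step 6: pour(B -> C) -> (A=0 B=0 C=5)
Step 7: fill(C) -> (A=0 B=0 C=8)
Step 8: pour(C -> A) -> (A=4 B=0 C=4)
Step 9: fill(B) -> (A=4 B=5 C=4)
Step 10: pour(A -> C) -> (A=0 B=5 C=8)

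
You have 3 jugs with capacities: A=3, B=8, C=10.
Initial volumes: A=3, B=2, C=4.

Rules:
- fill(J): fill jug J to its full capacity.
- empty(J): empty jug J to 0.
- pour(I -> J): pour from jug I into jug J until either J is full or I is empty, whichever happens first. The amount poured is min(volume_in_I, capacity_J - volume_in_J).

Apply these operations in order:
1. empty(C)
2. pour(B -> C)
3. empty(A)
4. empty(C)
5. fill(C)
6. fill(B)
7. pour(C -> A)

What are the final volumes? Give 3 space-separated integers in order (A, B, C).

Step 1: empty(C) -> (A=3 B=2 C=0)
Step 2: pour(B -> C) -> (A=3 B=0 C=2)
Step 3: empty(A) -> (A=0 B=0 C=2)
Step 4: empty(C) -> (A=0 B=0 C=0)
Step 5: fill(C) -> (A=0 B=0 C=10)
Step 6: fill(B) -> (A=0 B=8 C=10)
Step 7: pour(C -> A) -> (A=3 B=8 C=7)

Answer: 3 8 7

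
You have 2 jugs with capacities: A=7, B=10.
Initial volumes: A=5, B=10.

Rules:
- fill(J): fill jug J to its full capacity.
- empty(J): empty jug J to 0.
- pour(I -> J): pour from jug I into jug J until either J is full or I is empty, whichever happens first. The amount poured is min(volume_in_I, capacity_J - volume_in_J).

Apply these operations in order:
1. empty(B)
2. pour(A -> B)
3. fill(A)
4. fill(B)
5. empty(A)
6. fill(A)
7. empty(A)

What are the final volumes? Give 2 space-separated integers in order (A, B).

Answer: 0 10

Derivation:
Step 1: empty(B) -> (A=5 B=0)
Step 2: pour(A -> B) -> (A=0 B=5)
Step 3: fill(A) -> (A=7 B=5)
Step 4: fill(B) -> (A=7 B=10)
Step 5: empty(A) -> (A=0 B=10)
Step 6: fill(A) -> (A=7 B=10)
Step 7: empty(A) -> (A=0 B=10)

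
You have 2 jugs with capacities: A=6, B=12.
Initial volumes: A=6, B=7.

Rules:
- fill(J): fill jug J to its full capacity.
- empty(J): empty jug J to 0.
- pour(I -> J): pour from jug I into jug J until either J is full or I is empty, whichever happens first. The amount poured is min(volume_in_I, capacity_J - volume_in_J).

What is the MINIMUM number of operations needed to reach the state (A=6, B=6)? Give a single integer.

Answer: 3

Derivation:
BFS from (A=6, B=7). One shortest path:
  1. empty(A) -> (A=0 B=7)
  2. fill(B) -> (A=0 B=12)
  3. pour(B -> A) -> (A=6 B=6)
Reached target in 3 moves.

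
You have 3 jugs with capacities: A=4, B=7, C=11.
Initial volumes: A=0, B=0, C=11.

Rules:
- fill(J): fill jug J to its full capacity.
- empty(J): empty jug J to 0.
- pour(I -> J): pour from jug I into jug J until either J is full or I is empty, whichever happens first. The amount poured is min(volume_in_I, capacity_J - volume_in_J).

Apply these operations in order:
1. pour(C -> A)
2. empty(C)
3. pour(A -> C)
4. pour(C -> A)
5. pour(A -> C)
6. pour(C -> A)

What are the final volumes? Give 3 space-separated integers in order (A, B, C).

Step 1: pour(C -> A) -> (A=4 B=0 C=7)
Step 2: empty(C) -> (A=4 B=0 C=0)
Step 3: pour(A -> C) -> (A=0 B=0 C=4)
Step 4: pour(C -> A) -> (A=4 B=0 C=0)
Step 5: pour(A -> C) -> (A=0 B=0 C=4)
Step 6: pour(C -> A) -> (A=4 B=0 C=0)

Answer: 4 0 0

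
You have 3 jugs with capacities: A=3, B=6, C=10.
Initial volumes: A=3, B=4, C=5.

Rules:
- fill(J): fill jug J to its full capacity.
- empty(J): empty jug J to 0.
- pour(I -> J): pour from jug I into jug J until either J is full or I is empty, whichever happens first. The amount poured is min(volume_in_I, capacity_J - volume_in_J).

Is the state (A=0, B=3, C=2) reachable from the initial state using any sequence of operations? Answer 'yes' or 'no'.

BFS from (A=3, B=4, C=5):
  1. empty(A) -> (A=0 B=4 C=5)
  2. empty(B) -> (A=0 B=0 C=5)
  3. pour(C -> A) -> (A=3 B=0 C=2)
  4. pour(A -> B) -> (A=0 B=3 C=2)
Target reached → yes.

Answer: yes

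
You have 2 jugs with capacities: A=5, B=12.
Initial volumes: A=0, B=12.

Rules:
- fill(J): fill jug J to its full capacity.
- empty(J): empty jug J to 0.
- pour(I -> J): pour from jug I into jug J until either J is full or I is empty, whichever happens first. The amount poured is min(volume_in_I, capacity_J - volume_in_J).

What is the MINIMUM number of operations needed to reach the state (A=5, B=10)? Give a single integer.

Answer: 6

Derivation:
BFS from (A=0, B=12). One shortest path:
  1. fill(A) -> (A=5 B=12)
  2. empty(B) -> (A=5 B=0)
  3. pour(A -> B) -> (A=0 B=5)
  4. fill(A) -> (A=5 B=5)
  5. pour(A -> B) -> (A=0 B=10)
  6. fill(A) -> (A=5 B=10)
Reached target in 6 moves.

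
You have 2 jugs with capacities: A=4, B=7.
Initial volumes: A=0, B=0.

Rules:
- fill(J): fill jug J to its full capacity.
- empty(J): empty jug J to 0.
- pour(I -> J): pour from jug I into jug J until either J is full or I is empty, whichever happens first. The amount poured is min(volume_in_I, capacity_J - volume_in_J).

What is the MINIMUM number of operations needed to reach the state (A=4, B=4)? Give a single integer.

BFS from (A=0, B=0). One shortest path:
  1. fill(A) -> (A=4 B=0)
  2. pour(A -> B) -> (A=0 B=4)
  3. fill(A) -> (A=4 B=4)
Reached target in 3 moves.

Answer: 3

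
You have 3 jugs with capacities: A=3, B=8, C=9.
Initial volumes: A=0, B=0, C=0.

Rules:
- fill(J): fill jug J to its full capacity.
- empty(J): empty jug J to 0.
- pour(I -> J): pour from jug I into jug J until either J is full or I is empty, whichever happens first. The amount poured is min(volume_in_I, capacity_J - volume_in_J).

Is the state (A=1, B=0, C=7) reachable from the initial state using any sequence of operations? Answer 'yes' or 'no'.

Answer: yes

Derivation:
BFS from (A=0, B=0, C=0):
  1. fill(C) -> (A=0 B=0 C=9)
  2. pour(C -> B) -> (A=0 B=8 C=1)
  3. pour(C -> A) -> (A=1 B=8 C=0)
  4. pour(B -> C) -> (A=1 B=0 C=8)
  5. fill(B) -> (A=1 B=8 C=8)
  6. pour(B -> C) -> (A=1 B=7 C=9)
  7. empty(C) -> (A=1 B=7 C=0)
  8. pour(B -> C) -> (A=1 B=0 C=7)
Target reached → yes.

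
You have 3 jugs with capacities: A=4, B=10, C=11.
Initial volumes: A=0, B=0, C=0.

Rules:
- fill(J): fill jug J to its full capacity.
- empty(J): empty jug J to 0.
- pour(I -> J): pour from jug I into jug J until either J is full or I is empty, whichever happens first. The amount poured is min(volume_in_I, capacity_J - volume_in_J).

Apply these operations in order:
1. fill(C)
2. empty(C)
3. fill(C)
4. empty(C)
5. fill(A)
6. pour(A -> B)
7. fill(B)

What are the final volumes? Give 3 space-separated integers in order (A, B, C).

Answer: 0 10 0

Derivation:
Step 1: fill(C) -> (A=0 B=0 C=11)
Step 2: empty(C) -> (A=0 B=0 C=0)
Step 3: fill(C) -> (A=0 B=0 C=11)
Step 4: empty(C) -> (A=0 B=0 C=0)
Step 5: fill(A) -> (A=4 B=0 C=0)
Step 6: pour(A -> B) -> (A=0 B=4 C=0)
Step 7: fill(B) -> (A=0 B=10 C=0)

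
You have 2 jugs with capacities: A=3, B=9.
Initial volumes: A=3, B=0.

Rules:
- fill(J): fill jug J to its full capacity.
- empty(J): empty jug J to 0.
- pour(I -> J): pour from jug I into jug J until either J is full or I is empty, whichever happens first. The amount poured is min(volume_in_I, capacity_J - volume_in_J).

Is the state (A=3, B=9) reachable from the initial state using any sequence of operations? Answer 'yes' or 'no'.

Answer: yes

Derivation:
BFS from (A=3, B=0):
  1. fill(B) -> (A=3 B=9)
Target reached → yes.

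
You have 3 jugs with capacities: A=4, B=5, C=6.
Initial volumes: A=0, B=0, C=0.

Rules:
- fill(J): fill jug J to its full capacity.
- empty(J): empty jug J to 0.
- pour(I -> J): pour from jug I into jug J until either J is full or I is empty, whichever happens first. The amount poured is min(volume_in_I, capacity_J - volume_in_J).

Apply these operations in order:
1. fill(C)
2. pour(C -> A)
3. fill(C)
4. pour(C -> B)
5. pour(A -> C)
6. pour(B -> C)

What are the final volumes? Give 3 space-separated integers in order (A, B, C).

Answer: 0 4 6

Derivation:
Step 1: fill(C) -> (A=0 B=0 C=6)
Step 2: pour(C -> A) -> (A=4 B=0 C=2)
Step 3: fill(C) -> (A=4 B=0 C=6)
Step 4: pour(C -> B) -> (A=4 B=5 C=1)
Step 5: pour(A -> C) -> (A=0 B=5 C=5)
Step 6: pour(B -> C) -> (A=0 B=4 C=6)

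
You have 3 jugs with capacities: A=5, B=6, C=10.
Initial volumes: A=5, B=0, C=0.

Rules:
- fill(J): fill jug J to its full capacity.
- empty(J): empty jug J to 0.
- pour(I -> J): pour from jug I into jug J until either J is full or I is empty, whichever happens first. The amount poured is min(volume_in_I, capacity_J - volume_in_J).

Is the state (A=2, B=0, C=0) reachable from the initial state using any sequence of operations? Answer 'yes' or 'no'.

BFS from (A=5, B=0, C=0):
  1. empty(A) -> (A=0 B=0 C=0)
  2. fill(B) -> (A=0 B=6 C=0)
  3. pour(B -> C) -> (A=0 B=0 C=6)
  4. fill(B) -> (A=0 B=6 C=6)
  5. pour(B -> C) -> (A=0 B=2 C=10)
  6. empty(C) -> (A=0 B=2 C=0)
  7. pour(B -> A) -> (A=2 B=0 C=0)
Target reached → yes.

Answer: yes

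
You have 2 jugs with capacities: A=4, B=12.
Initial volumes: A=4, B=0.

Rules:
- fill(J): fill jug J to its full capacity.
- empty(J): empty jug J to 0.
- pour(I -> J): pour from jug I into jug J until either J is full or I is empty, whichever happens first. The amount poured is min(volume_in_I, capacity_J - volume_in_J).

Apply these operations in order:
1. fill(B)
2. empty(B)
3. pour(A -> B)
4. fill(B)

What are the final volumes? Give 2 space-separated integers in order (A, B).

Answer: 0 12

Derivation:
Step 1: fill(B) -> (A=4 B=12)
Step 2: empty(B) -> (A=4 B=0)
Step 3: pour(A -> B) -> (A=0 B=4)
Step 4: fill(B) -> (A=0 B=12)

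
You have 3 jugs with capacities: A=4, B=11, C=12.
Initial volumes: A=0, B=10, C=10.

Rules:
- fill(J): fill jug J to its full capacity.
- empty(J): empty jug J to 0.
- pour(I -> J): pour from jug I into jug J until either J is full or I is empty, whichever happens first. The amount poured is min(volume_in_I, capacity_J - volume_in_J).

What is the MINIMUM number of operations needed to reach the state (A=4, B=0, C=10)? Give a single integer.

BFS from (A=0, B=10, C=10). One shortest path:
  1. fill(A) -> (A=4 B=10 C=10)
  2. empty(B) -> (A=4 B=0 C=10)
Reached target in 2 moves.

Answer: 2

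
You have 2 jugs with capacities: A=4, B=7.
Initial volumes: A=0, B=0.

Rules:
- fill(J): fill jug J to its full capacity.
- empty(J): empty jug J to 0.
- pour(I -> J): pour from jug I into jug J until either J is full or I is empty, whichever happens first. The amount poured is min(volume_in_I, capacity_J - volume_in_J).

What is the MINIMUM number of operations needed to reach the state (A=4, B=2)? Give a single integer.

BFS from (A=0, B=0). One shortest path:
  1. fill(B) -> (A=0 B=7)
  2. pour(B -> A) -> (A=4 B=3)
  3. empty(A) -> (A=0 B=3)
  4. pour(B -> A) -> (A=3 B=0)
  5. fill(B) -> (A=3 B=7)
  6. pour(B -> A) -> (A=4 B=6)
  7. empty(A) -> (A=0 B=6)
  8. pour(B -> A) -> (A=4 B=2)
Reached target in 8 moves.

Answer: 8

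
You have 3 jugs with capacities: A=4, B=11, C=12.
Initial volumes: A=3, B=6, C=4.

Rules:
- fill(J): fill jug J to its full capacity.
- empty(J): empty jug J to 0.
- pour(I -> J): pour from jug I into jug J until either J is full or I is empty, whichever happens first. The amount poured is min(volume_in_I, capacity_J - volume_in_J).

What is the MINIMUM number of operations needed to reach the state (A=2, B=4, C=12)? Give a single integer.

Answer: 5

Derivation:
BFS from (A=3, B=6, C=4). One shortest path:
  1. fill(A) -> (A=4 B=6 C=4)
  2. pour(B -> C) -> (A=4 B=0 C=10)
  3. pour(A -> B) -> (A=0 B=4 C=10)
  4. fill(A) -> (A=4 B=4 C=10)
  5. pour(A -> C) -> (A=2 B=4 C=12)
Reached target in 5 moves.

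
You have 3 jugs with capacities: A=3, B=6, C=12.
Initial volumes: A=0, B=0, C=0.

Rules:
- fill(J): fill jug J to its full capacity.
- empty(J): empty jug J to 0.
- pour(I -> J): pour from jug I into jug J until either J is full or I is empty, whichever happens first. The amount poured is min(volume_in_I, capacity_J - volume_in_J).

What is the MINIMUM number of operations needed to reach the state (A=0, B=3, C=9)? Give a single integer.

BFS from (A=0, B=0, C=0). One shortest path:
  1. fill(C) -> (A=0 B=0 C=12)
  2. pour(C -> A) -> (A=3 B=0 C=9)
  3. pour(A -> B) -> (A=0 B=3 C=9)
Reached target in 3 moves.

Answer: 3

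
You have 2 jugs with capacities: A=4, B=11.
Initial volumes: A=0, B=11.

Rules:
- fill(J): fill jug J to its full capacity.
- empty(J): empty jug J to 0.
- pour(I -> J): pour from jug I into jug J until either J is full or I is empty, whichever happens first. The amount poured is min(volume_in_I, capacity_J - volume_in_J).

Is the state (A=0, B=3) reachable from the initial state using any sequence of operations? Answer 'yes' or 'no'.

Answer: yes

Derivation:
BFS from (A=0, B=11):
  1. pour(B -> A) -> (A=4 B=7)
  2. empty(A) -> (A=0 B=7)
  3. pour(B -> A) -> (A=4 B=3)
  4. empty(A) -> (A=0 B=3)
Target reached → yes.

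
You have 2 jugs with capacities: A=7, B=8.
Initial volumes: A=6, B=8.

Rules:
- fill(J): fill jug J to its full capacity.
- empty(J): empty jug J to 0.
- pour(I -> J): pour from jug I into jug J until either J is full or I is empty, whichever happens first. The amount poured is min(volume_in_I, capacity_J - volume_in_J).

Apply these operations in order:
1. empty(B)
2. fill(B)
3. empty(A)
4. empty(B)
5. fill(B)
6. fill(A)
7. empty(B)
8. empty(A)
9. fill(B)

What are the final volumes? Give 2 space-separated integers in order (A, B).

Step 1: empty(B) -> (A=6 B=0)
Step 2: fill(B) -> (A=6 B=8)
Step 3: empty(A) -> (A=0 B=8)
Step 4: empty(B) -> (A=0 B=0)
Step 5: fill(B) -> (A=0 B=8)
Step 6: fill(A) -> (A=7 B=8)
Step 7: empty(B) -> (A=7 B=0)
Step 8: empty(A) -> (A=0 B=0)
Step 9: fill(B) -> (A=0 B=8)

Answer: 0 8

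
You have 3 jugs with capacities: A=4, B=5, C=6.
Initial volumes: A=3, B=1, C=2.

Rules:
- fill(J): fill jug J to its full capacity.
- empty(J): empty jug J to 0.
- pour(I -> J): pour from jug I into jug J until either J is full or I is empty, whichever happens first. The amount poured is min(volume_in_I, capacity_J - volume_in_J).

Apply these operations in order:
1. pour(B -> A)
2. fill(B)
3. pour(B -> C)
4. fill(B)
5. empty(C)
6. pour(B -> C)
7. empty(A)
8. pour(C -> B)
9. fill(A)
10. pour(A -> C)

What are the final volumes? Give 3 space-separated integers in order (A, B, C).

Step 1: pour(B -> A) -> (A=4 B=0 C=2)
Step 2: fill(B) -> (A=4 B=5 C=2)
Step 3: pour(B -> C) -> (A=4 B=1 C=6)
Step 4: fill(B) -> (A=4 B=5 C=6)
Step 5: empty(C) -> (A=4 B=5 C=0)
Step 6: pour(B -> C) -> (A=4 B=0 C=5)
Step 7: empty(A) -> (A=0 B=0 C=5)
Step 8: pour(C -> B) -> (A=0 B=5 C=0)
Step 9: fill(A) -> (A=4 B=5 C=0)
Step 10: pour(A -> C) -> (A=0 B=5 C=4)

Answer: 0 5 4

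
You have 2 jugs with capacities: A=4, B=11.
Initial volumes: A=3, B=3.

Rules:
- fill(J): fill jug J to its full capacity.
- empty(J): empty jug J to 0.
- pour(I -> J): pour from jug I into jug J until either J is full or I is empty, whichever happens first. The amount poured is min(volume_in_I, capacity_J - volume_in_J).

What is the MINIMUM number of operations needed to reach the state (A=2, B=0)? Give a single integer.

BFS from (A=3, B=3). One shortest path:
  1. pour(B -> A) -> (A=4 B=2)
  2. empty(A) -> (A=0 B=2)
  3. pour(B -> A) -> (A=2 B=0)
Reached target in 3 moves.

Answer: 3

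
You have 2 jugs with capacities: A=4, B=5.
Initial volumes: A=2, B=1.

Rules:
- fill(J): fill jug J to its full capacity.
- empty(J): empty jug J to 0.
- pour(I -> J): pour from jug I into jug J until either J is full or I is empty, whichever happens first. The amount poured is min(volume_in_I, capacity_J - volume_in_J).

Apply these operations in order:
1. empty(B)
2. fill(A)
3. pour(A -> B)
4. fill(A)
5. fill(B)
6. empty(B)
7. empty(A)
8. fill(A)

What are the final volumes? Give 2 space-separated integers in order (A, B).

Answer: 4 0

Derivation:
Step 1: empty(B) -> (A=2 B=0)
Step 2: fill(A) -> (A=4 B=0)
Step 3: pour(A -> B) -> (A=0 B=4)
Step 4: fill(A) -> (A=4 B=4)
Step 5: fill(B) -> (A=4 B=5)
Step 6: empty(B) -> (A=4 B=0)
Step 7: empty(A) -> (A=0 B=0)
Step 8: fill(A) -> (A=4 B=0)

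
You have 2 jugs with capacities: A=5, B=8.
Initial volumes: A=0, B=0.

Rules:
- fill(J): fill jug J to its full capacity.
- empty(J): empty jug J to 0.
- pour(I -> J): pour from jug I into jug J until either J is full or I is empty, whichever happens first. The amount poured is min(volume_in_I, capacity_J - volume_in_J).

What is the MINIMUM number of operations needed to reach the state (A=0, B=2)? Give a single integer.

Answer: 6

Derivation:
BFS from (A=0, B=0). One shortest path:
  1. fill(A) -> (A=5 B=0)
  2. pour(A -> B) -> (A=0 B=5)
  3. fill(A) -> (A=5 B=5)
  4. pour(A -> B) -> (A=2 B=8)
  5. empty(B) -> (A=2 B=0)
  6. pour(A -> B) -> (A=0 B=2)
Reached target in 6 moves.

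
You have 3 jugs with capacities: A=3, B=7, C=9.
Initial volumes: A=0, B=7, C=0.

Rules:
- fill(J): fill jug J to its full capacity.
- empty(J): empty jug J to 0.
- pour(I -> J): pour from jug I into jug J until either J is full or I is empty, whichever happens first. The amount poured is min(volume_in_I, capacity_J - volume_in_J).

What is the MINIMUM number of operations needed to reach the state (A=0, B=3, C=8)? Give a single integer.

BFS from (A=0, B=7, C=0). One shortest path:
  1. pour(B -> A) -> (A=3 B=4 C=0)
  2. empty(A) -> (A=0 B=4 C=0)
  3. pour(B -> A) -> (A=3 B=1 C=0)
  4. pour(B -> C) -> (A=3 B=0 C=1)
  5. fill(B) -> (A=3 B=7 C=1)
  6. pour(B -> C) -> (A=3 B=0 C=8)
  7. pour(A -> B) -> (A=0 B=3 C=8)
Reached target in 7 moves.

Answer: 7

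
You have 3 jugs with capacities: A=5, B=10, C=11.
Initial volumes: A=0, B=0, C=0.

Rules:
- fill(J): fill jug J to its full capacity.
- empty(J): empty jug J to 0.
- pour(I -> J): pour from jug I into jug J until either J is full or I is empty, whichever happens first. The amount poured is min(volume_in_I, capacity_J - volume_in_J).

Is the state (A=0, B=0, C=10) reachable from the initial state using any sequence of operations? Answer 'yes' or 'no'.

BFS from (A=0, B=0, C=0):
  1. fill(B) -> (A=0 B=10 C=0)
  2. pour(B -> C) -> (A=0 B=0 C=10)
Target reached → yes.

Answer: yes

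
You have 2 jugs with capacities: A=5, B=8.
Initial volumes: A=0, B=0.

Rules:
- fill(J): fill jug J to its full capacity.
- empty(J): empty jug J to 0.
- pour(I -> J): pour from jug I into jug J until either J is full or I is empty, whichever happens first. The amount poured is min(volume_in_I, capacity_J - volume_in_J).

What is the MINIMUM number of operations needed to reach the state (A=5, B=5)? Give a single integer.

Answer: 3

Derivation:
BFS from (A=0, B=0). One shortest path:
  1. fill(A) -> (A=5 B=0)
  2. pour(A -> B) -> (A=0 B=5)
  3. fill(A) -> (A=5 B=5)
Reached target in 3 moves.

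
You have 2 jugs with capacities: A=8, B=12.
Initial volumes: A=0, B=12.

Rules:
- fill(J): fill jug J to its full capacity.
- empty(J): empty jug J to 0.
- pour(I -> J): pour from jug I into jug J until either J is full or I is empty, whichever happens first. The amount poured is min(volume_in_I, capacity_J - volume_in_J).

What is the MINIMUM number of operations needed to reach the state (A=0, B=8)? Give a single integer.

BFS from (A=0, B=12). One shortest path:
  1. fill(A) -> (A=8 B=12)
  2. empty(B) -> (A=8 B=0)
  3. pour(A -> B) -> (A=0 B=8)
Reached target in 3 moves.

Answer: 3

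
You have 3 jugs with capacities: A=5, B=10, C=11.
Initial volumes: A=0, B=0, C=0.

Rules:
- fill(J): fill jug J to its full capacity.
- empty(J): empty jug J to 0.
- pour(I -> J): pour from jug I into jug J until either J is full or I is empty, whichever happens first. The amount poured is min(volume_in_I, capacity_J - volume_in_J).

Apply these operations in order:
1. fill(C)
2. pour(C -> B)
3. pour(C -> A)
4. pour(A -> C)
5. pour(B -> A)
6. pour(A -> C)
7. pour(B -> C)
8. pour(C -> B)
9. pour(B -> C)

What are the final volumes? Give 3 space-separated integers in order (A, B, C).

Answer: 0 0 11

Derivation:
Step 1: fill(C) -> (A=0 B=0 C=11)
Step 2: pour(C -> B) -> (A=0 B=10 C=1)
Step 3: pour(C -> A) -> (A=1 B=10 C=0)
Step 4: pour(A -> C) -> (A=0 B=10 C=1)
Step 5: pour(B -> A) -> (A=5 B=5 C=1)
Step 6: pour(A -> C) -> (A=0 B=5 C=6)
Step 7: pour(B -> C) -> (A=0 B=0 C=11)
Step 8: pour(C -> B) -> (A=0 B=10 C=1)
Step 9: pour(B -> C) -> (A=0 B=0 C=11)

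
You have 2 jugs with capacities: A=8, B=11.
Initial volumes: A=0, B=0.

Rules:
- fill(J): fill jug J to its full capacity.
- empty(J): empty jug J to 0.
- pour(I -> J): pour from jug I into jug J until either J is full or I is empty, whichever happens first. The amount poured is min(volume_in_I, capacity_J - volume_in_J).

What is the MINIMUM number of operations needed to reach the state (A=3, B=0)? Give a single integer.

Answer: 4

Derivation:
BFS from (A=0, B=0). One shortest path:
  1. fill(B) -> (A=0 B=11)
  2. pour(B -> A) -> (A=8 B=3)
  3. empty(A) -> (A=0 B=3)
  4. pour(B -> A) -> (A=3 B=0)
Reached target in 4 moves.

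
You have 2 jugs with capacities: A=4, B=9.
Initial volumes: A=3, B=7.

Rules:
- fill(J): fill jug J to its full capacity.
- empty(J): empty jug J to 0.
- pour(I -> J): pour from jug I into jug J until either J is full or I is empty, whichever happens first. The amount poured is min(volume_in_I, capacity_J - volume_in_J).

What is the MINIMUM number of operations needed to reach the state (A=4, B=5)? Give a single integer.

BFS from (A=3, B=7). One shortest path:
  1. empty(A) -> (A=0 B=7)
  2. fill(B) -> (A=0 B=9)
  3. pour(B -> A) -> (A=4 B=5)
Reached target in 3 moves.

Answer: 3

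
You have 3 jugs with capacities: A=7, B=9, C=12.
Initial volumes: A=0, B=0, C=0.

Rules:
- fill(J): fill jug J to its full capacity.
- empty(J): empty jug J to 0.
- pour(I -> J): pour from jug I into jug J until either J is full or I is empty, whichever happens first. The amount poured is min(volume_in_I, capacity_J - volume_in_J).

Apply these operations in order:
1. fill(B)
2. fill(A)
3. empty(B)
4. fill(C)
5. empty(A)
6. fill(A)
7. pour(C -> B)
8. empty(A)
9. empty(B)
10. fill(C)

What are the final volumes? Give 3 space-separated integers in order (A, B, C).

Step 1: fill(B) -> (A=0 B=9 C=0)
Step 2: fill(A) -> (A=7 B=9 C=0)
Step 3: empty(B) -> (A=7 B=0 C=0)
Step 4: fill(C) -> (A=7 B=0 C=12)
Step 5: empty(A) -> (A=0 B=0 C=12)
Step 6: fill(A) -> (A=7 B=0 C=12)
Step 7: pour(C -> B) -> (A=7 B=9 C=3)
Step 8: empty(A) -> (A=0 B=9 C=3)
Step 9: empty(B) -> (A=0 B=0 C=3)
Step 10: fill(C) -> (A=0 B=0 C=12)

Answer: 0 0 12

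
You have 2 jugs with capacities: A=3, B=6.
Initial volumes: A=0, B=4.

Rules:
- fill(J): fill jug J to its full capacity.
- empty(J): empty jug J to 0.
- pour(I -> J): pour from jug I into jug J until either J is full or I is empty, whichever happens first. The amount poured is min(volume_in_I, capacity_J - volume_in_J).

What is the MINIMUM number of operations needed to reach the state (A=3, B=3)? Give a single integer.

BFS from (A=0, B=4). One shortest path:
  1. fill(B) -> (A=0 B=6)
  2. pour(B -> A) -> (A=3 B=3)
Reached target in 2 moves.

Answer: 2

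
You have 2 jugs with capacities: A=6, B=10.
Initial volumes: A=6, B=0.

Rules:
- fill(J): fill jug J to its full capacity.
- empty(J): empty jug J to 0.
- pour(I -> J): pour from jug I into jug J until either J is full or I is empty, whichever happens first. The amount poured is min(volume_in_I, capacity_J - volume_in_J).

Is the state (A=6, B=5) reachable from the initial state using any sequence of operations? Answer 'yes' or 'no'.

Answer: no

Derivation:
BFS explored all 16 reachable states.
Reachable set includes: (0,0), (0,2), (0,4), (0,6), (0,8), (0,10), (2,0), (2,10), (4,0), (4,10), (6,0), (6,2) ...
Target (A=6, B=5) not in reachable set → no.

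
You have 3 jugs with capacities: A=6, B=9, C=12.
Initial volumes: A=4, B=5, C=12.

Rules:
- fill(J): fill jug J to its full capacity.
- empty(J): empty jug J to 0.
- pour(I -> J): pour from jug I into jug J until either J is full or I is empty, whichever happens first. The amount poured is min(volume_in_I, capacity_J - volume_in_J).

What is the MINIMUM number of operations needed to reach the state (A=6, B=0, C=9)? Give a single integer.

BFS from (A=4, B=5, C=12). One shortest path:
  1. fill(A) -> (A=6 B=5 C=12)
  2. fill(B) -> (A=6 B=9 C=12)
  3. empty(C) -> (A=6 B=9 C=0)
  4. pour(B -> C) -> (A=6 B=0 C=9)
Reached target in 4 moves.

Answer: 4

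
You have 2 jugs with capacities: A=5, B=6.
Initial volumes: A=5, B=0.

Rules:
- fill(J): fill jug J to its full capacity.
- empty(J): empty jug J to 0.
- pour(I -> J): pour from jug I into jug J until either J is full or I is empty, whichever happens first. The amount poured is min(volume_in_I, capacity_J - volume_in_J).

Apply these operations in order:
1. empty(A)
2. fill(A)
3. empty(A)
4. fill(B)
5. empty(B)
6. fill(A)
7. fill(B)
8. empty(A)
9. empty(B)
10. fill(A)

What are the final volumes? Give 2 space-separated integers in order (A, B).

Answer: 5 0

Derivation:
Step 1: empty(A) -> (A=0 B=0)
Step 2: fill(A) -> (A=5 B=0)
Step 3: empty(A) -> (A=0 B=0)
Step 4: fill(B) -> (A=0 B=6)
Step 5: empty(B) -> (A=0 B=0)
Step 6: fill(A) -> (A=5 B=0)
Step 7: fill(B) -> (A=5 B=6)
Step 8: empty(A) -> (A=0 B=6)
Step 9: empty(B) -> (A=0 B=0)
Step 10: fill(A) -> (A=5 B=0)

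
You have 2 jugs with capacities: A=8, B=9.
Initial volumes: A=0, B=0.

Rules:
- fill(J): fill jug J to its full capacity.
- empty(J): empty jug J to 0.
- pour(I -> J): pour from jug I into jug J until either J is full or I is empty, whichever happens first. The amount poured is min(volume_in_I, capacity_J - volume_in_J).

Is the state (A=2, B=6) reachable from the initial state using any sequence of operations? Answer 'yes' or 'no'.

BFS explored all 34 reachable states.
Reachable set includes: (0,0), (0,1), (0,2), (0,3), (0,4), (0,5), (0,6), (0,7), (0,8), (0,9), (1,0), (1,9) ...
Target (A=2, B=6) not in reachable set → no.

Answer: no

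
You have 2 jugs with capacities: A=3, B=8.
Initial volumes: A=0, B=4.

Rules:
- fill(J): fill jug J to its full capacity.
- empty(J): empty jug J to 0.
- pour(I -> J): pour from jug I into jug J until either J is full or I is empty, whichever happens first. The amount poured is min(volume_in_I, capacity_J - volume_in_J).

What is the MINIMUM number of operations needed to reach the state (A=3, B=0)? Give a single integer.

Answer: 2

Derivation:
BFS from (A=0, B=4). One shortest path:
  1. fill(A) -> (A=3 B=4)
  2. empty(B) -> (A=3 B=0)
Reached target in 2 moves.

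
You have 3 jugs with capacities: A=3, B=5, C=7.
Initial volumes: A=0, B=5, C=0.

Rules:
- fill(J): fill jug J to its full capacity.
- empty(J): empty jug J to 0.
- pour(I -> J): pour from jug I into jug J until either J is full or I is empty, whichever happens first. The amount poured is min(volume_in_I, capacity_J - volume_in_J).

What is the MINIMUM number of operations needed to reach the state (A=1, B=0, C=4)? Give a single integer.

Answer: 6

Derivation:
BFS from (A=0, B=5, C=0). One shortest path:
  1. fill(A) -> (A=3 B=5 C=0)
  2. pour(A -> C) -> (A=0 B=5 C=3)
  3. pour(B -> C) -> (A=0 B=1 C=7)
  4. pour(C -> A) -> (A=3 B=1 C=4)
  5. empty(A) -> (A=0 B=1 C=4)
  6. pour(B -> A) -> (A=1 B=0 C=4)
Reached target in 6 moves.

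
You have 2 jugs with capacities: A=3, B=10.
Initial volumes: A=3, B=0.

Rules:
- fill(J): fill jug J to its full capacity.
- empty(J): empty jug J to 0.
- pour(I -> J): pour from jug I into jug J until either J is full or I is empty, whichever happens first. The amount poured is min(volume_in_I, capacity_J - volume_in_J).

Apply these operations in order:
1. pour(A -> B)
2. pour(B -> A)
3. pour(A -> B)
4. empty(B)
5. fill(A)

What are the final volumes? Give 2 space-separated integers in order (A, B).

Step 1: pour(A -> B) -> (A=0 B=3)
Step 2: pour(B -> A) -> (A=3 B=0)
Step 3: pour(A -> B) -> (A=0 B=3)
Step 4: empty(B) -> (A=0 B=0)
Step 5: fill(A) -> (A=3 B=0)

Answer: 3 0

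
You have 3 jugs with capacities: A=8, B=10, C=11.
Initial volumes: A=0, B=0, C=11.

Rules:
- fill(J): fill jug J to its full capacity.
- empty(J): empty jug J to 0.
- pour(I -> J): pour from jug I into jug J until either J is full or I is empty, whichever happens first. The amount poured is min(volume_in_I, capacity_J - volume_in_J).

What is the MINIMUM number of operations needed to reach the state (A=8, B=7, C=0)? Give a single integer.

Answer: 7

Derivation:
BFS from (A=0, B=0, C=11). One shortest path:
  1. fill(A) -> (A=8 B=0 C=11)
  2. fill(B) -> (A=8 B=10 C=11)
  3. empty(C) -> (A=8 B=10 C=0)
  4. pour(A -> C) -> (A=0 B=10 C=8)
  5. fill(A) -> (A=8 B=10 C=8)
  6. pour(B -> C) -> (A=8 B=7 C=11)
  7. empty(C) -> (A=8 B=7 C=0)
Reached target in 7 moves.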